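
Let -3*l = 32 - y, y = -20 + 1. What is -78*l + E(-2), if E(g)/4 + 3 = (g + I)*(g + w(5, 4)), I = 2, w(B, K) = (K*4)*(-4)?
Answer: 1314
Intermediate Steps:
y = -19
w(B, K) = -16*K (w(B, K) = (4*K)*(-4) = -16*K)
E(g) = -12 + 4*(-64 + g)*(2 + g) (E(g) = -12 + 4*((g + 2)*(g - 16*4)) = -12 + 4*((2 + g)*(g - 64)) = -12 + 4*((2 + g)*(-64 + g)) = -12 + 4*((-64 + g)*(2 + g)) = -12 + 4*(-64 + g)*(2 + g))
l = -17 (l = -(32 - 1*(-19))/3 = -(32 + 19)/3 = -⅓*51 = -17)
-78*l + E(-2) = -78*(-17) + (-524 - 248*(-2) + 4*(-2)²) = 1326 + (-524 + 496 + 4*4) = 1326 + (-524 + 496 + 16) = 1326 - 12 = 1314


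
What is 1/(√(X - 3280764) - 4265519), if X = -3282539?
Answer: -224501/957613626456 - 23*I*√12407/18194658902664 ≈ -2.3444e-7 - 1.408e-10*I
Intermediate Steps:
1/(√(X - 3280764) - 4265519) = 1/(√(-3282539 - 3280764) - 4265519) = 1/(√(-6563303) - 4265519) = 1/(23*I*√12407 - 4265519) = 1/(-4265519 + 23*I*√12407)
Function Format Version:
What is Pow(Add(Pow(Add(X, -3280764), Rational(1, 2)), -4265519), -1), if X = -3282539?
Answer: Add(Rational(-224501, 957613626456), Mul(Rational(-23, 18194658902664), I, Pow(12407, Rational(1, 2)))) ≈ Add(-2.3444e-7, Mul(-1.4080e-10, I))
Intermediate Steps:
Pow(Add(Pow(Add(X, -3280764), Rational(1, 2)), -4265519), -1) = Pow(Add(Pow(Add(-3282539, -3280764), Rational(1, 2)), -4265519), -1) = Pow(Add(Pow(-6563303, Rational(1, 2)), -4265519), -1) = Pow(Add(Mul(23, I, Pow(12407, Rational(1, 2))), -4265519), -1) = Pow(Add(-4265519, Mul(23, I, Pow(12407, Rational(1, 2)))), -1)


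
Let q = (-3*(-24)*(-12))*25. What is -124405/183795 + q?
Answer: -794019281/36759 ≈ -21601.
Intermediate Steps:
q = -21600 (q = (72*(-12))*25 = -864*25 = -21600)
-124405/183795 + q = -124405/183795 - 21600 = -124405*1/183795 - 21600 = -24881/36759 - 21600 = -794019281/36759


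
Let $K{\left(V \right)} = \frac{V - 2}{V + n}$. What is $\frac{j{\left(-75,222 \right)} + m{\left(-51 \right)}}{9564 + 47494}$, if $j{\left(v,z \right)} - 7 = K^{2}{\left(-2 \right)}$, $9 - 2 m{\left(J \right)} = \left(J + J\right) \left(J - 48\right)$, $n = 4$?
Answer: $- \frac{10067}{114116} \approx -0.088217$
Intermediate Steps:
$K{\left(V \right)} = \frac{-2 + V}{4 + V}$ ($K{\left(V \right)} = \frac{V - 2}{V + 4} = \frac{-2 + V}{4 + V}$)
$m{\left(J \right)} = \frac{9}{2} - J \left(-48 + J\right)$ ($m{\left(J \right)} = \frac{9}{2} - \frac{\left(J + J\right) \left(J - 48\right)}{2} = \frac{9}{2} - \frac{2 J \left(-48 + J\right)}{2} = \frac{9}{2} - J \left(-48 + J\right)$)
$j{\left(v,z \right)} = 11$ ($j{\left(v,z \right)} = 7 + \left(\frac{-2 - 2}{4 - 2}\right)^{2} = 7 + \left(\frac{1}{2} \left(-4\right)\right)^{2} = 7 + \left(-2\right)^{2} = 7 + 4 = 11$)
$\frac{j{\left(-75,222 \right)} + m{\left(-51 \right)}}{9564 + 47494} = \frac{11 + \left(\frac{9}{2} - \left(-51\right)^{2} + 48 \left(-51\right)\right)}{9564 + 47494} = \frac{11 - \frac{10089}{2}}{57058} = \left(11 - \frac{10089}{2}\right) \frac{1}{57058} = \left(- \frac{10067}{2}\right) \frac{1}{57058} = - \frac{10067}{114116}$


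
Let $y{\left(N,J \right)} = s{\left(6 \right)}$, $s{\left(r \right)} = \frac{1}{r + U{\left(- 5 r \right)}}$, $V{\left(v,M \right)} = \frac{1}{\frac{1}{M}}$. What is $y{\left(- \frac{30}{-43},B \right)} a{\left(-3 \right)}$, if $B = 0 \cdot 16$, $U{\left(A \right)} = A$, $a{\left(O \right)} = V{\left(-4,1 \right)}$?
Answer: $- \frac{1}{24} \approx -0.041667$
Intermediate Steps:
$V{\left(v,M \right)} = M$
$a{\left(O \right)} = 1$
$B = 0$
$s{\left(r \right)} = - \frac{1}{4 r}$ ($s{\left(r \right)} = \frac{1}{r - 5 r} = \frac{1}{\left(-4\right) r} = - \frac{1}{4 r}$)
$y{\left(N,J \right)} = - \frac{1}{24}$ ($y{\left(N,J \right)} = - \frac{1}{4 \cdot 6} = \left(- \frac{1}{4}\right) \frac{1}{6} = - \frac{1}{24}$)
$y{\left(- \frac{30}{-43},B \right)} a{\left(-3 \right)} = \left(- \frac{1}{24}\right) 1 = - \frac{1}{24}$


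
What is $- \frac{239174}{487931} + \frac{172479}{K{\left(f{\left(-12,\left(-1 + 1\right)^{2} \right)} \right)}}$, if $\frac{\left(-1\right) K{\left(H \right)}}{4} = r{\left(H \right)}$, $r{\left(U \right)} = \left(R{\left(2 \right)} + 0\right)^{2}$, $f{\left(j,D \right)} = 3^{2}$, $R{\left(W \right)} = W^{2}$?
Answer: $- \frac{84173158085}{31227584} \approx -2695.5$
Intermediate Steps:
$f{\left(j,D \right)} = 9$
$r{\left(U \right)} = 16$ ($r{\left(U \right)} = \left(2^{2} + 0\right)^{2} = \left(4 + 0\right)^{2} = 4^{2} = 16$)
$K{\left(H \right)} = -64$ ($K{\left(H \right)} = \left(-4\right) 16 = -64$)
$- \frac{239174}{487931} + \frac{172479}{K{\left(f{\left(-12,\left(-1 + 1\right)^{2} \right)} \right)}} = - \frac{239174}{487931} + \frac{172479}{-64} = \left(-239174\right) \frac{1}{487931} + 172479 \left(- \frac{1}{64}\right) = - \frac{239174}{487931} - \frac{172479}{64} = - \frac{84173158085}{31227584}$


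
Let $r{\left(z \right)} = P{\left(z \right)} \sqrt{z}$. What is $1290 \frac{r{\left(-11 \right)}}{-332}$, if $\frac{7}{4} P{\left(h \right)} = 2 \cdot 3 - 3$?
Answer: $- \frac{3870 i \sqrt{11}}{581} \approx - 22.092 i$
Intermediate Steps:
$P{\left(h \right)} = \frac{12}{7}$ ($P{\left(h \right)} = \frac{4 \left(2 \cdot 3 - 3\right)}{7} = \frac{4 \left(6 - 3\right)}{7} = \frac{4}{7} \cdot 3 = \frac{12}{7}$)
$r{\left(z \right)} = \frac{12 \sqrt{z}}{7}$
$1290 \frac{r{\left(-11 \right)}}{-332} = 1290 \frac{\frac{12}{7} \sqrt{-11}}{-332} = 1290 \frac{12 i \sqrt{11}}{7} \left(- \frac{1}{332}\right) = 1290 \left(- \frac{3 i \sqrt{11}}{581}\right) = - \frac{3870 i \sqrt{11}}{581}$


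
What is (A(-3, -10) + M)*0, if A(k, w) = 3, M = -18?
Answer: 0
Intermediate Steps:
(A(-3, -10) + M)*0 = (3 - 18)*0 = -15*0 = 0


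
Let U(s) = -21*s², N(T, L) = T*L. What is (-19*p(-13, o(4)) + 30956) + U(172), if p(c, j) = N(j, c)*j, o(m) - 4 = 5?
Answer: -570301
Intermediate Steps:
o(m) = 9 (o(m) = 4 + 5 = 9)
N(T, L) = L*T
p(c, j) = c*j² (p(c, j) = (c*j)*j = c*j²)
(-19*p(-13, o(4)) + 30956) + U(172) = (-(-247)*9² + 30956) - 21*172² = (-(-247)*81 + 30956) - 21*29584 = (-19*(-1053) + 30956) - 621264 = (20007 + 30956) - 621264 = 50963 - 621264 = -570301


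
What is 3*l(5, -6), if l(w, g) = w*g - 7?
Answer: -111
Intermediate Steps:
l(w, g) = -7 + g*w (l(w, g) = g*w - 7 = -7 + g*w)
3*l(5, -6) = 3*(-7 - 6*5) = 3*(-7 - 30) = 3*(-37) = -111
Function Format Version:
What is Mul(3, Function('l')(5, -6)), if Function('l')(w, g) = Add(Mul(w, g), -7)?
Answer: -111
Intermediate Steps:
Function('l')(w, g) = Add(-7, Mul(g, w)) (Function('l')(w, g) = Add(Mul(g, w), -7) = Add(-7, Mul(g, w)))
Mul(3, Function('l')(5, -6)) = Mul(3, Add(-7, Mul(-6, 5))) = Mul(3, Add(-7, -30)) = Mul(3, -37) = -111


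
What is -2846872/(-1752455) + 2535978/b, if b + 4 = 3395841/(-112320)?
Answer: -166386724629295096/2246133840685 ≈ -74077.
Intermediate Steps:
b = -1281707/37440 (b = -4 + 3395841/(-112320) = -4 + 3395841*(-1/112320) = -4 - 1131947/37440 = -1281707/37440 ≈ -34.234)
-2846872/(-1752455) + 2535978/b = -2846872/(-1752455) + 2535978/(-1281707/37440) = -2846872*(-1/1752455) + 2535978*(-37440/1281707) = 2846872/1752455 - 94947016320/1281707 = -166386724629295096/2246133840685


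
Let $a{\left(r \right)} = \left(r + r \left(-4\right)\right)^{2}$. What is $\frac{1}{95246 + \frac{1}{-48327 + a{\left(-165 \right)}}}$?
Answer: $\frac{196698}{18734697709} \approx 1.0499 \cdot 10^{-5}$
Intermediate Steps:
$a{\left(r \right)} = 9 r^{2}$ ($a{\left(r \right)} = \left(r - 4 r\right)^{2} = \left(- 3 r\right)^{2} = 9 r^{2}$)
$\frac{1}{95246 + \frac{1}{-48327 + a{\left(-165 \right)}}} = \frac{1}{95246 + \frac{1}{-48327 + 9 \left(-165\right)^{2}}} = \frac{1}{95246 + \frac{1}{-48327 + 9 \cdot 27225}} = \frac{1}{95246 + \frac{1}{-48327 + 245025}} = \frac{1}{95246 + \frac{1}{196698}} = \frac{1}{\frac{18734697709}{196698}} = \frac{196698}{18734697709}$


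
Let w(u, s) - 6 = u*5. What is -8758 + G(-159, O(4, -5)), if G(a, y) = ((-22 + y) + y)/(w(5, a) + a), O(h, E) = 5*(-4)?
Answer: -560481/64 ≈ -8757.5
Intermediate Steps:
w(u, s) = 6 + 5*u (w(u, s) = 6 + u*5 = 6 + 5*u)
O(h, E) = -20
G(a, y) = (-22 + 2*y)/(31 + a) (G(a, y) = ((-22 + y) + y)/((6 + 5*5) + a) = (-22 + 2*y)/((6 + 25) + a) = (-22 + 2*y)/(31 + a))
-8758 + G(-159, O(4, -5)) = -8758 + 2*(-11 - 20)/(31 - 159) = -8758 + 2*(-31)/(-128) = -8758 + 2*(-1/128)*(-31) = -8758 + 31/64 = -560481/64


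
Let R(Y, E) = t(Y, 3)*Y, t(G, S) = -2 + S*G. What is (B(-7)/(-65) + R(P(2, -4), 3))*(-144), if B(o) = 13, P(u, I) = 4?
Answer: -28656/5 ≈ -5731.2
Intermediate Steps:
t(G, S) = -2 + G*S
R(Y, E) = Y*(-2 + 3*Y) (R(Y, E) = (-2 + Y*3)*Y = (-2 + 3*Y)*Y = Y*(-2 + 3*Y))
(B(-7)/(-65) + R(P(2, -4), 3))*(-144) = (13/(-65) + 4*(-2 + 3*4))*(-144) = (13*(-1/65) + 4*(-2 + 12))*(-144) = (-1/5 + 4*10)*(-144) = (-1/5 + 40)*(-144) = (199/5)*(-144) = -28656/5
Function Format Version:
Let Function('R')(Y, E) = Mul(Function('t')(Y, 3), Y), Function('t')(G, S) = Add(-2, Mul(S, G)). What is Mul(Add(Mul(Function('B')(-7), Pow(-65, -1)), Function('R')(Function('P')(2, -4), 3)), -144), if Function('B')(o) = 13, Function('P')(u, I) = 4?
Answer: Rational(-28656, 5) ≈ -5731.2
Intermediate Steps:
Function('t')(G, S) = Add(-2, Mul(G, S))
Function('R')(Y, E) = Mul(Y, Add(-2, Mul(3, Y))) (Function('R')(Y, E) = Mul(Add(-2, Mul(Y, 3)), Y) = Mul(Add(-2, Mul(3, Y)), Y) = Mul(Y, Add(-2, Mul(3, Y))))
Mul(Add(Mul(Function('B')(-7), Pow(-65, -1)), Function('R')(Function('P')(2, -4), 3)), -144) = Mul(Add(Mul(13, Pow(-65, -1)), Mul(4, Add(-2, Mul(3, 4)))), -144) = Mul(Add(Mul(13, Rational(-1, 65)), Mul(4, Add(-2, 12))), -144) = Mul(Add(Rational(-1, 5), Mul(4, 10)), -144) = Mul(Add(Rational(-1, 5), 40), -144) = Mul(Rational(199, 5), -144) = Rational(-28656, 5)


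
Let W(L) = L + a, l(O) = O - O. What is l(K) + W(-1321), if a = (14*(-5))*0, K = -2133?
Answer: -1321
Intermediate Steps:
a = 0 (a = -70*0 = 0)
l(O) = 0
W(L) = L (W(L) = L + 0 = L)
l(K) + W(-1321) = 0 - 1321 = -1321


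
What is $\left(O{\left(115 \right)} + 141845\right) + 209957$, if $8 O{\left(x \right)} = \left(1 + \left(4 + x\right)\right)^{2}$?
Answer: $353602$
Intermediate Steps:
$O{\left(x \right)} = \frac{\left(5 + x\right)^{2}}{8}$ ($O{\left(x \right)} = \frac{\left(1 + \left(4 + x\right)\right)^{2}}{8} = \frac{\left(5 + x\right)^{2}}{8}$)
$\left(O{\left(115 \right)} + 141845\right) + 209957 = \left(\frac{\left(5 + 115\right)^{2}}{8} + 141845\right) + 209957 = \left(\frac{120^{2}}{8} + 141845\right) + 209957 = \left(\frac{1}{8} \cdot 14400 + 141845\right) + 209957 = \left(1800 + 141845\right) + 209957 = 143645 + 209957 = 353602$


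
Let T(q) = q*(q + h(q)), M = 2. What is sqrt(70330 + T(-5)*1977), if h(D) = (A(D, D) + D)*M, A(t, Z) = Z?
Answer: sqrt(317455) ≈ 563.43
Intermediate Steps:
h(D) = 4*D (h(D) = (D + D)*2 = (2*D)*2 = 4*D)
T(q) = 5*q**2 (T(q) = q*(q + 4*q) = q*(5*q) = 5*q**2)
sqrt(70330 + T(-5)*1977) = sqrt(70330 + (5*(-5)**2)*1977) = sqrt(70330 + (5*25)*1977) = sqrt(70330 + 125*1977) = sqrt(70330 + 247125) = sqrt(317455)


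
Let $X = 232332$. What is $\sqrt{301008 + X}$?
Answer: $6 \sqrt{14815} \approx 730.3$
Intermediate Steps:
$\sqrt{301008 + X} = \sqrt{301008 + 232332} = \sqrt{533340} = 6 \sqrt{14815}$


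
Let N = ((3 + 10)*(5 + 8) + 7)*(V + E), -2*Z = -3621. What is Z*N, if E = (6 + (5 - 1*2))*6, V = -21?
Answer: 10515384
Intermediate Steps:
Z = 3621/2 (Z = -½*(-3621) = 3621/2 ≈ 1810.5)
E = 54 (E = (6 + (5 - 2))*6 = (6 + 3)*6 = 9*6 = 54)
N = 5808 (N = ((3 + 10)*(5 + 8) + 7)*(-21 + 54) = (13*13 + 7)*33 = (169 + 7)*33 = 176*33 = 5808)
Z*N = (3621/2)*5808 = 10515384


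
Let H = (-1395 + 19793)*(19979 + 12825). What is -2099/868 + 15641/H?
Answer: -316697919705/130965574264 ≈ -2.4182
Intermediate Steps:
H = 603527992 (H = 18398*32804 = 603527992)
-2099/868 + 15641/H = -2099/868 + 15641/603527992 = -316697919705/130965574264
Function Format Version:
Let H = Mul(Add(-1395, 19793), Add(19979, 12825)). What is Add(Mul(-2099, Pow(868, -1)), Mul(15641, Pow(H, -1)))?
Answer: Rational(-316697919705, 130965574264) ≈ -2.4182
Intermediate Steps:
H = 603527992 (H = Mul(18398, 32804) = 603527992)
Add(Mul(-2099, Pow(868, -1)), Mul(15641, Pow(H, -1))) = Add(Mul(-2099, Pow(868, -1)), Mul(15641, Pow(603527992, -1))) = Add(Mul(-2099, Rational(1, 868)), Mul(15641, Rational(1, 603527992))) = Add(Rational(-2099, 868), Rational(15641, 603527992)) = Rational(-316697919705, 130965574264)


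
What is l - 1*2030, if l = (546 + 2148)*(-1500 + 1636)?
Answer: 364354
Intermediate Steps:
l = 366384 (l = 2694*136 = 366384)
l - 1*2030 = 366384 - 1*2030 = 366384 - 2030 = 364354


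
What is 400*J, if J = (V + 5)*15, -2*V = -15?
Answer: 75000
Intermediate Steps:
V = 15/2 (V = -1/2*(-15) = 15/2 ≈ 7.5000)
J = 375/2 (J = (15/2 + 5)*15 = (25/2)*15 = 375/2 ≈ 187.50)
400*J = 400*(375/2) = 75000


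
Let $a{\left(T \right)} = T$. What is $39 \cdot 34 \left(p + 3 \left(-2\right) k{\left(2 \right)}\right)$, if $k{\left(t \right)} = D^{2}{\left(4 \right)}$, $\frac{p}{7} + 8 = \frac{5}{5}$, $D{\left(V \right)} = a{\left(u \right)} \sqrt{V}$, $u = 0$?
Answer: $-64974$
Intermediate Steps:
$D{\left(V \right)} = 0$ ($D{\left(V \right)} = 0 \sqrt{V} = 0$)
$p = -49$ ($p = -56 + 7 \cdot \frac{5}{5} = -56 + 7 \cdot 5 \cdot \frac{1}{5} = -56 + 7 \cdot 1 = -56 + 7 = -49$)
$k{\left(t \right)} = 0$ ($k{\left(t \right)} = 0^{2} = 0$)
$39 \cdot 34 \left(p + 3 \left(-2\right) k{\left(2 \right)}\right) = 39 \cdot 34 \left(-49 + 3 \left(-2\right) 0\right) = 1326 \left(-49 - 0\right) = 1326 \left(-49 + 0\right) = 1326 \left(-49\right) = -64974$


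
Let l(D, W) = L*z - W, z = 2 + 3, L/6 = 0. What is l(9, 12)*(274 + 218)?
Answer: -5904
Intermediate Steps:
L = 0 (L = 6*0 = 0)
z = 5
l(D, W) = -W (l(D, W) = 0*5 - W = 0 - W = -W)
l(9, 12)*(274 + 218) = (-1*12)*(274 + 218) = -12*492 = -5904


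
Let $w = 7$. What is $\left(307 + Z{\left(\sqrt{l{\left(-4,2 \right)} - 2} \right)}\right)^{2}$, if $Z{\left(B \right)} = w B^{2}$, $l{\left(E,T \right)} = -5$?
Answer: $66564$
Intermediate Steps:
$Z{\left(B \right)} = 7 B^{2}$
$\left(307 + Z{\left(\sqrt{l{\left(-4,2 \right)} - 2} \right)}\right)^{2} = \left(307 + 7 \left(\sqrt{-5 - 2}\right)^{2}\right)^{2} = \left(307 + 7 \left(\sqrt{-7}\right)^{2}\right)^{2} = \left(307 + 7 \left(i \sqrt{7}\right)^{2}\right)^{2} = \left(307 + 7 \left(-7\right)\right)^{2} = \left(307 - 49\right)^{2} = 258^{2} = 66564$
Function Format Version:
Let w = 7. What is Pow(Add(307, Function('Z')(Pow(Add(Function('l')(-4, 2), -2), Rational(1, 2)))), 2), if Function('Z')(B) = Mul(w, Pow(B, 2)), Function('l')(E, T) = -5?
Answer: 66564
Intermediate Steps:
Function('Z')(B) = Mul(7, Pow(B, 2))
Pow(Add(307, Function('Z')(Pow(Add(Function('l')(-4, 2), -2), Rational(1, 2)))), 2) = Pow(Add(307, Mul(7, Pow(Pow(Add(-5, -2), Rational(1, 2)), 2))), 2) = Pow(Add(307, Mul(7, Pow(Pow(-7, Rational(1, 2)), 2))), 2) = Pow(Add(307, Mul(7, Pow(Mul(I, Pow(7, Rational(1, 2))), 2))), 2) = Pow(Add(307, Mul(7, -7)), 2) = Pow(Add(307, -49), 2) = Pow(258, 2) = 66564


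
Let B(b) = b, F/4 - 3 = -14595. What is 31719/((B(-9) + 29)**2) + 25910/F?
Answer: 57531581/729600 ≈ 78.854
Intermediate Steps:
F = -58368 (F = 12 + 4*(-14595) = 12 - 58380 = -58368)
31719/((B(-9) + 29)**2) + 25910/F = 31719/((-9 + 29)**2) + 25910/(-58368) = 31719/(20**2) + 25910*(-1/58368) = 31719/400 - 12955/29184 = 57531581/729600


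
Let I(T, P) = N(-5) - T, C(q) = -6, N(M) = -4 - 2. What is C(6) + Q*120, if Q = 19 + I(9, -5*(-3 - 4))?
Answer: 474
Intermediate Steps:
N(M) = -6
I(T, P) = -6 - T
Q = 4 (Q = 19 + (-6 - 1*9) = 19 + (-6 - 9) = 19 - 15 = 4)
C(6) + Q*120 = -6 + 4*120 = -6 + 480 = 474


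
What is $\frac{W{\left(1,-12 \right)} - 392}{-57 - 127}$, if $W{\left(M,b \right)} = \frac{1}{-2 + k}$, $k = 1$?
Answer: $\frac{393}{184} \approx 2.1359$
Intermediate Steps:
$W{\left(M,b \right)} = -1$ ($W{\left(M,b \right)} = \frac{1}{-2 + 1} = \frac{1}{-1} = -1$)
$\frac{W{\left(1,-12 \right)} - 392}{-57 - 127} = \frac{-1 - 392}{-57 - 127} = - \frac{393}{-184} = \left(-393\right) \left(- \frac{1}{184}\right) = \frac{393}{184}$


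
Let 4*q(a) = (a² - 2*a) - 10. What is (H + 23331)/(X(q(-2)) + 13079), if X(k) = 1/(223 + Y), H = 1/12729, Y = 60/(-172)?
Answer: 2843289392200/1593904873581 ≈ 1.7839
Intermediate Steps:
Y = -15/43 (Y = 60*(-1/172) = -15/43 ≈ -0.34884)
H = 1/12729 ≈ 7.8561e-5
q(a) = -5/2 - a/2 + a²/4 (q(a) = ((a² - 2*a) - 10)/4 = (-10 + a² - 2*a)/4 = -5/2 - a/2 + a²/4)
X(k) = 43/9574 (X(k) = 1/(223 - 15/43) = 1/(9574/43) = 43/9574)
(H + 23331)/(X(q(-2)) + 13079) = (1/12729 + 23331)/(43/9574 + 13079) = 296980300/(12729*(125218389/9574)) = (296980300/12729)*(9574/125218389) = 2843289392200/1593904873581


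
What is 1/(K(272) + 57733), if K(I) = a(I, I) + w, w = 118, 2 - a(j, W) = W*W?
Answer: -1/16131 ≈ -6.1992e-5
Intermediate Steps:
a(j, W) = 2 - W**2 (a(j, W) = 2 - W*W = 2 - W**2)
K(I) = 120 - I**2 (K(I) = (2 - I**2) + 118 = 120 - I**2)
1/(K(272) + 57733) = 1/((120 - 1*272**2) + 57733) = 1/((120 - 1*73984) + 57733) = 1/((120 - 73984) + 57733) = 1/(-73864 + 57733) = 1/(-16131) = -1/16131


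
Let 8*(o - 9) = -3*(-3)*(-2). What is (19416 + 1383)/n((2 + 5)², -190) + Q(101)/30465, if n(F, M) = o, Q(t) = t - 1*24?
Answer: 93872897/30465 ≈ 3081.3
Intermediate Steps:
Q(t) = -24 + t (Q(t) = t - 24 = -24 + t)
o = 27/4 (o = 9 + (-3*(-3)*(-2))/8 = 9 + (9*(-2))/8 = 9 + (⅛)*(-18) = 9 - 9/4 = 27/4 ≈ 6.7500)
n(F, M) = 27/4
(19416 + 1383)/n((2 + 5)², -190) + Q(101)/30465 = (19416 + 1383)/(27/4) + (-24 + 101)/30465 = 20799*(4/27) + 77*(1/30465) = 9244/3 + 77/30465 = 93872897/30465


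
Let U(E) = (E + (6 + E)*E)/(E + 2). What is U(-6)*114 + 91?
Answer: 262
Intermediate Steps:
U(E) = (E + E*(6 + E))/(2 + E)
U(-6)*114 + 91 = -6*(7 - 6)/(2 - 6)*114 + 91 = -6*1/(-4)*114 + 91 = -6*(-¼)*1*114 + 91 = (3/2)*114 + 91 = 171 + 91 = 262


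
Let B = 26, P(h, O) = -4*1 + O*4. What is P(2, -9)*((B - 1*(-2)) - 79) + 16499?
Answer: 18539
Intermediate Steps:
P(h, O) = -4 + 4*O
P(2, -9)*((B - 1*(-2)) - 79) + 16499 = (-4 + 4*(-9))*((26 - 1*(-2)) - 79) + 16499 = (-4 - 36)*((26 + 2) - 79) + 16499 = -40*(28 - 79) + 16499 = -40*(-51) + 16499 = 2040 + 16499 = 18539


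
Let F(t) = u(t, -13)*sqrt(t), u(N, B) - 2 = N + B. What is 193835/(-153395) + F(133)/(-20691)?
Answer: -38767/30679 - 122*sqrt(133)/20691 ≈ -1.3316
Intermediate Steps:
u(N, B) = 2 + B + N (u(N, B) = 2 + (N + B) = 2 + (B + N) = 2 + B + N)
F(t) = sqrt(t)*(-11 + t) (F(t) = (2 - 13 + t)*sqrt(t) = (-11 + t)*sqrt(t) = sqrt(t)*(-11 + t))
193835/(-153395) + F(133)/(-20691) = 193835/(-153395) + (sqrt(133)*(-11 + 133))/(-20691) = 193835*(-1/153395) + (sqrt(133)*122)*(-1/20691) = -38767/30679 + (122*sqrt(133))*(-1/20691) = -38767/30679 - 122*sqrt(133)/20691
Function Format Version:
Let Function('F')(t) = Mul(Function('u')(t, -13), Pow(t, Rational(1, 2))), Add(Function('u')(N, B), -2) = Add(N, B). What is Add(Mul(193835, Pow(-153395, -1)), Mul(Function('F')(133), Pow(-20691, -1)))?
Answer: Add(Rational(-38767, 30679), Mul(Rational(-122, 20691), Pow(133, Rational(1, 2)))) ≈ -1.3316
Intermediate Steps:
Function('u')(N, B) = Add(2, B, N) (Function('u')(N, B) = Add(2, Add(N, B)) = Add(2, Add(B, N)) = Add(2, B, N))
Function('F')(t) = Mul(Pow(t, Rational(1, 2)), Add(-11, t)) (Function('F')(t) = Mul(Add(2, -13, t), Pow(t, Rational(1, 2))) = Mul(Add(-11, t), Pow(t, Rational(1, 2))) = Mul(Pow(t, Rational(1, 2)), Add(-11, t)))
Add(Mul(193835, Pow(-153395, -1)), Mul(Function('F')(133), Pow(-20691, -1))) = Add(Mul(193835, Pow(-153395, -1)), Mul(Mul(Pow(133, Rational(1, 2)), Add(-11, 133)), Pow(-20691, -1))) = Add(Mul(193835, Rational(-1, 153395)), Mul(Mul(Pow(133, Rational(1, 2)), 122), Rational(-1, 20691))) = Add(Rational(-38767, 30679), Mul(Mul(122, Pow(133, Rational(1, 2))), Rational(-1, 20691))) = Add(Rational(-38767, 30679), Mul(Rational(-122, 20691), Pow(133, Rational(1, 2))))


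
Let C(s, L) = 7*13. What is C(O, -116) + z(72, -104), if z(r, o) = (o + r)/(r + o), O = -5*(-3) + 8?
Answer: 92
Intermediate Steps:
O = 23 (O = 15 + 8 = 23)
C(s, L) = 91
z(r, o) = 1 (z(r, o) = (o + r)/(o + r) = 1)
C(O, -116) + z(72, -104) = 91 + 1 = 92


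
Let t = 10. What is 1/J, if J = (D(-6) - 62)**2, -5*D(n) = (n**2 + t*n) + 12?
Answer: 25/88804 ≈ 0.00028152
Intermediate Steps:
D(n) = -12/5 - 2*n - n**2/5 (D(n) = -((n**2 + 10*n) + 12)/5 = -(12 + n**2 + 10*n)/5 = -12/5 - 2*n - n**2/5)
J = 88804/25 (J = ((-12/5 - 2*(-6) - 1/5*(-6)**2) - 62)**2 = ((-12/5 + 12 - 1/5*36) - 62)**2 = ((-12/5 + 12 - 36/5) - 62)**2 = (12/5 - 62)**2 = (-298/5)**2 = 88804/25 ≈ 3552.2)
1/J = 1/(88804/25) = 25/88804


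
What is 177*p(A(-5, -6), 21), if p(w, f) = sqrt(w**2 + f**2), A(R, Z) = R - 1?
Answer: 531*sqrt(53) ≈ 3865.7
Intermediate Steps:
A(R, Z) = -1 + R
p(w, f) = sqrt(f**2 + w**2)
177*p(A(-5, -6), 21) = 177*sqrt(21**2 + (-1 - 5)**2) = 177*sqrt(441 + (-6)**2) = 177*sqrt(441 + 36) = 177*sqrt(477) = 177*(3*sqrt(53)) = 531*sqrt(53)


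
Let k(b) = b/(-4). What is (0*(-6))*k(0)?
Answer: 0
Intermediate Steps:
k(b) = -b/4 (k(b) = b*(-1/4) = -b/4)
(0*(-6))*k(0) = (0*(-6))*(-1/4*0) = 0*0 = 0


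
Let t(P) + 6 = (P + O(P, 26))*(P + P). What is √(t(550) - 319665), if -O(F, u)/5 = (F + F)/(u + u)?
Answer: √28558101/13 ≈ 411.08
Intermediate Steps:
O(F, u) = -5*F/u (O(F, u) = -5*(F + F)/(u + u) = -5*2*F/(2*u) = -5*2*F*1/(2*u) = -5*F/u)
t(P) = -6 + 21*P²/13 (t(P) = -6 + (P - 5*P/26)*(P + P) = -6 + (P - 5*P*1/26)*(2*P) = -6 + (P - 5*P/26)*(2*P) = -6 + (21*P/26)*(2*P) = -6 + 21*P²/13)
√(t(550) - 319665) = √((-6 + (21/13)*550²) - 319665) = √((-6 + (21/13)*302500) - 319665) = √((-6 + 6352500/13) - 319665) = √(6352422/13 - 319665) = √(2196777/13) = √28558101/13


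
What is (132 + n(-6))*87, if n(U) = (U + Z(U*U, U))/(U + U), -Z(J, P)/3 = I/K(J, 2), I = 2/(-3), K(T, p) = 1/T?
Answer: 22011/2 ≈ 11006.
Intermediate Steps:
I = -⅔ (I = 2*(-⅓) = -⅔ ≈ -0.66667)
Z(J, P) = 2*J (Z(J, P) = -(-2)/(1/J) = -(-2)*J = 2*J)
n(U) = (U + 2*U²)/(2*U) (n(U) = (U + 2*(U*U))/(U + U) = (U + 2*U²)/((2*U)) = (U + 2*U²)*(1/(2*U)) = (U + 2*U²)/(2*U))
(132 + n(-6))*87 = (132 + (½ - 6))*87 = (132 - 11/2)*87 = (253/2)*87 = 22011/2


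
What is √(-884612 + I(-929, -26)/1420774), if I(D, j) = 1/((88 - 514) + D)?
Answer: I*√3278547036428562426643570/1925148770 ≈ 940.54*I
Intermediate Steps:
I(D, j) = 1/(-426 + D)
√(-884612 + I(-929, -26)/1420774) = √(-884612 + 1/(-426 - 929*1420774)) = √(-884612 + (1/1420774)/(-1355)) = √(-884612 - 1/1355*1/1420774) = √(-884612 - 1/1925148770) = √(-1703009703727241/1925148770) = I*√3278547036428562426643570/1925148770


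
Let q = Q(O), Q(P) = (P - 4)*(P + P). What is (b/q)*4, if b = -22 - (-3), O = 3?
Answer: 38/3 ≈ 12.667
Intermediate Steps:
Q(P) = 2*P*(-4 + P) (Q(P) = (-4 + P)*(2*P) = 2*P*(-4 + P))
q = -6 (q = 2*3*(-4 + 3) = 2*3*(-1) = -6)
b = -19 (b = -22 - 1*(-3) = -22 + 3 = -19)
(b/q)*4 = (-19/(-6))*4 = -1/6*(-19)*4 = (19/6)*4 = 38/3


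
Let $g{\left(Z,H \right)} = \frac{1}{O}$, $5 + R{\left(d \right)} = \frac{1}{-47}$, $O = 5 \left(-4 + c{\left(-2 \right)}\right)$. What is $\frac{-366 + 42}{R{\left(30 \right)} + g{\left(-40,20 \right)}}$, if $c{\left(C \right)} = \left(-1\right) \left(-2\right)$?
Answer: $\frac{152280}{2407} \approx 63.266$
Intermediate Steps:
$c{\left(C \right)} = 2$
$O = -10$ ($O = 5 \left(-4 + 2\right) = 5 \left(-2\right) = -10$)
$R{\left(d \right)} = - \frac{236}{47}$ ($R{\left(d \right)} = -5 + \frac{1}{-47} = -5 - \frac{1}{47} = - \frac{236}{47}$)
$g{\left(Z,H \right)} = - \frac{1}{10}$ ($g{\left(Z,H \right)} = \frac{1}{-10} = - \frac{1}{10}$)
$\frac{-366 + 42}{R{\left(30 \right)} + g{\left(-40,20 \right)}} = \frac{-366 + 42}{- \frac{236}{47} - \frac{1}{10}} = - \frac{324}{- \frac{2407}{470}} = \left(-324\right) \left(- \frac{470}{2407}\right) = \frac{152280}{2407}$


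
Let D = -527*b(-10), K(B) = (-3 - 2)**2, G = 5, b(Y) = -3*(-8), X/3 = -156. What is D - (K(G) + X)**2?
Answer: -208897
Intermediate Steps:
X = -468 (X = 3*(-156) = -468)
b(Y) = 24
K(B) = 25 (K(B) = (-5)**2 = 25)
D = -12648 (D = -527*24 = -12648)
D - (K(G) + X)**2 = -12648 - (25 - 468)**2 = -12648 - 1*(-443)**2 = -12648 - 1*196249 = -12648 - 196249 = -208897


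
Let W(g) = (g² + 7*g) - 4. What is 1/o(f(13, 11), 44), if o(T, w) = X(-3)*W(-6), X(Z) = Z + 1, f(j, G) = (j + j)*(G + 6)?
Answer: 1/20 ≈ 0.050000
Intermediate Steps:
f(j, G) = 2*j*(6 + G) (f(j, G) = (2*j)*(6 + G) = 2*j*(6 + G))
X(Z) = 1 + Z
W(g) = -4 + g² + 7*g
o(T, w) = 20 (o(T, w) = (1 - 3)*(-4 + (-6)² + 7*(-6)) = -2*(-4 + 36 - 42) = -2*(-10) = 20)
1/o(f(13, 11), 44) = 1/20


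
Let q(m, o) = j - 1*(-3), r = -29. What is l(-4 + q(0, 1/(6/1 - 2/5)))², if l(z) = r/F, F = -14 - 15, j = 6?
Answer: 1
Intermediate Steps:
F = -29
q(m, o) = 9 (q(m, o) = 6 - 1*(-3) = 6 + 3 = 9)
l(z) = 1 (l(z) = -29/(-29) = -29*(-1/29) = 1)
l(-4 + q(0, 1/(6/1 - 2/5)))² = 1² = 1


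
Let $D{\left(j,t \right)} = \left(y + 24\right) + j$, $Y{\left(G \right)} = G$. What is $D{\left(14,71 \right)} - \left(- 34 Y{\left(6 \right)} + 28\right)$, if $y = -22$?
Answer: $192$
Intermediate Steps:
$D{\left(j,t \right)} = 2 + j$ ($D{\left(j,t \right)} = \left(-22 + 24\right) + j = 2 + j$)
$D{\left(14,71 \right)} - \left(- 34 Y{\left(6 \right)} + 28\right) = \left(2 + 14\right) - \left(\left(-34\right) 6 + 28\right) = 16 - \left(-204 + 28\right) = 16 - -176 = 16 + 176 = 192$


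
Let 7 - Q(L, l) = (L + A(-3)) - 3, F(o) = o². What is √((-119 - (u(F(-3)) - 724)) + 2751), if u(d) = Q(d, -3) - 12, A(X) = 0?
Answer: √3367 ≈ 58.026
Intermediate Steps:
Q(L, l) = 10 - L (Q(L, l) = 7 - ((L + 0) - 3) = 7 - (L - 3) = 7 - (-3 + L) = 7 + (3 - L) = 10 - L)
u(d) = -2 - d (u(d) = (10 - d) - 12 = -2 - d)
√((-119 - (u(F(-3)) - 724)) + 2751) = √((-119 - ((-2 - 1*(-3)²) - 724)) + 2751) = √((-119 - ((-2 - 1*9) - 724)) + 2751) = √((-119 - ((-2 - 9) - 724)) + 2751) = √((-119 - (-11 - 724)) + 2751) = √((-119 - 1*(-735)) + 2751) = √((-119 + 735) + 2751) = √(616 + 2751) = √3367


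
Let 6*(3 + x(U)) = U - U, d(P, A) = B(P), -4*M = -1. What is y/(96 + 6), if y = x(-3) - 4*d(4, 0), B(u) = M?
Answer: -2/51 ≈ -0.039216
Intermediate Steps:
M = ¼ (M = -¼*(-1) = ¼ ≈ 0.25000)
B(u) = ¼
d(P, A) = ¼
x(U) = -3 (x(U) = -3 + (U - U)/6 = -3 + (⅙)*0 = -3 + 0 = -3)
y = -4 (y = -3 - 4*¼ = -3 - 1 = -4)
y/(96 + 6) = -4/(96 + 6) = -4/102 = (1/102)*(-4) = -2/51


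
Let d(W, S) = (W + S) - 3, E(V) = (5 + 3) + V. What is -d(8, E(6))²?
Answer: -361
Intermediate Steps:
E(V) = 8 + V
d(W, S) = -3 + S + W (d(W, S) = (S + W) - 3 = -3 + S + W)
-d(8, E(6))² = -(-3 + (8 + 6) + 8)² = -(-3 + 14 + 8)² = -1*19² = -1*361 = -361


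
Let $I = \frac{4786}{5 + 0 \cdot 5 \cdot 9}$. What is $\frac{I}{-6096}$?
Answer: $- \frac{2393}{15240} \approx -0.15702$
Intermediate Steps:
$I = \frac{4786}{5}$ ($I = \frac{4786}{5 + 0 \cdot 9} = \frac{4786}{5 + 0} = \frac{4786}{5} \approx 957.2$)
$\frac{I}{-6096} = \frac{4786}{5 \left(-6096\right)} = \frac{4786}{5} \left(- \frac{1}{6096}\right) = - \frac{2393}{15240}$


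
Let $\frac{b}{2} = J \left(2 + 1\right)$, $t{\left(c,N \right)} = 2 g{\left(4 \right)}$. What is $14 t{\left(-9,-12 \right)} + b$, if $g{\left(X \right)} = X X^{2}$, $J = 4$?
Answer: $1816$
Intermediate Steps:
$g{\left(X \right)} = X^{3}$
$t{\left(c,N \right)} = 128$ ($t{\left(c,N \right)} = 2 \cdot 4^{3} = 2 \cdot 64 = 128$)
$b = 24$ ($b = 2 \cdot 4 \left(2 + 1\right) = 2 \cdot 4 \cdot 3 = 2 \cdot 12 = 24$)
$14 t{\left(-9,-12 \right)} + b = 14 \cdot 128 + 24 = 1792 + 24 = 1816$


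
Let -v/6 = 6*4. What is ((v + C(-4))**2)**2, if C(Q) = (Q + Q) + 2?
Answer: 506250000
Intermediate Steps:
v = -144 (v = -36*4 = -6*24 = -144)
C(Q) = 2 + 2*Q (C(Q) = 2*Q + 2 = 2 + 2*Q)
((v + C(-4))**2)**2 = ((-144 + (2 + 2*(-4)))**2)**2 = ((-144 + (2 - 8))**2)**2 = ((-144 - 6)**2)**2 = ((-150)**2)**2 = 22500**2 = 506250000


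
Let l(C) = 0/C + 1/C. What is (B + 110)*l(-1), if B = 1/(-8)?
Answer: -879/8 ≈ -109.88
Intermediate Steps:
l(C) = 1/C (l(C) = 0 + 1/C = 1/C)
B = -⅛ ≈ -0.12500
(B + 110)*l(-1) = (-⅛ + 110)/(-1) = (879/8)*(-1) = -879/8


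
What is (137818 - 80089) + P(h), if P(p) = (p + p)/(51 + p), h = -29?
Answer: 634990/11 ≈ 57726.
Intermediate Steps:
P(p) = 2*p/(51 + p) (P(p) = (2*p)/(51 + p) = 2*p/(51 + p))
(137818 - 80089) + P(h) = (137818 - 80089) + 2*(-29)/(51 - 29) = 57729 + 2*(-29)/22 = 57729 + 2*(-29)*(1/22) = 57729 - 29/11 = 634990/11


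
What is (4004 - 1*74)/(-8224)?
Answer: -1965/4112 ≈ -0.47787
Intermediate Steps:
(4004 - 1*74)/(-8224) = (4004 - 74)*(-1/8224) = 3930*(-1/8224) = -1965/4112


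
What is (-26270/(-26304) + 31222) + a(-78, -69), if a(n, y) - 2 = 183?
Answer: 413077999/13152 ≈ 31408.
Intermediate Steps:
a(n, y) = 185 (a(n, y) = 2 + 183 = 185)
(-26270/(-26304) + 31222) + a(-78, -69) = (-26270/(-26304) + 31222) + 185 = (-26270*(-1/26304) + 31222) + 185 = (13135/13152 + 31222) + 185 = 410644879/13152 + 185 = 413077999/13152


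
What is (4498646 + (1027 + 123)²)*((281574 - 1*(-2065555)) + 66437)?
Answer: 14049720066636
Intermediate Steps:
(4498646 + (1027 + 123)²)*((281574 - 1*(-2065555)) + 66437) = (4498646 + 1150²)*((281574 + 2065555) + 66437) = (4498646 + 1322500)*(2347129 + 66437) = 5821146*2413566 = 14049720066636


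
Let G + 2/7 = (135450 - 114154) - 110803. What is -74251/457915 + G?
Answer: -286907620922/3205405 ≈ -89508.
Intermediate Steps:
G = -626551/7 (G = -2/7 + ((135450 - 114154) - 110803) = -2/7 + (21296 - 110803) = -2/7 - 89507 = -626551/7 ≈ -89507.)
-74251/457915 + G = -74251/457915 - 626551/7 = -286907620922/3205405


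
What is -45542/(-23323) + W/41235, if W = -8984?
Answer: 1668390538/961723905 ≈ 1.7348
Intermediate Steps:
-45542/(-23323) + W/41235 = -45542/(-23323) - 8984/41235 = -45542*(-1/23323) - 8984*1/41235 = 45542/23323 - 8984/41235 = 1668390538/961723905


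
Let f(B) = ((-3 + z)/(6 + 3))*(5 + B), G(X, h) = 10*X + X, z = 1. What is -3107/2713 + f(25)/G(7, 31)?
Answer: -771977/626703 ≈ -1.2318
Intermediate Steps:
G(X, h) = 11*X
f(B) = -10/9 - 2*B/9 (f(B) = ((-3 + 1)/(6 + 3))*(5 + B) = (-2/9)*(5 + B) = (-2*⅑)*(5 + B) = -2*(5 + B)/9 = -10/9 - 2*B/9)
-3107/2713 + f(25)/G(7, 31) = -3107/2713 + (-10/9 - 2/9*25)/((11*7)) = -3107*1/2713 + (-10/9 - 50/9)/77 = -3107/2713 - 20/3*1/77 = -3107/2713 - 20/231 = -771977/626703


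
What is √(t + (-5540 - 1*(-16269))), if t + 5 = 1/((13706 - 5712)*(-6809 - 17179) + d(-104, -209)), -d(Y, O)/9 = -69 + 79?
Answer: √394342496147183440494/191760162 ≈ 103.56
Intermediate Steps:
d(Y, O) = -90 (d(Y, O) = -9*(-69 + 79) = -9*10 = -90)
t = -958800811/191760162 (t = -5 + 1/((13706 - 5712)*(-6809 - 17179) - 90) = -5 + 1/(7994*(-23988) - 90) = -5 + 1/(-191760072 - 90) = -5 + 1/(-191760162) = -5 - 1/191760162 = -958800811/191760162 ≈ -5.0000)
√(t + (-5540 - 1*(-16269))) = √(-958800811/191760162 + (-5540 - 1*(-16269))) = √(-958800811/191760162 + (-5540 + 16269)) = √(-958800811/191760162 + 10729) = √(2056435977287/191760162) = √394342496147183440494/191760162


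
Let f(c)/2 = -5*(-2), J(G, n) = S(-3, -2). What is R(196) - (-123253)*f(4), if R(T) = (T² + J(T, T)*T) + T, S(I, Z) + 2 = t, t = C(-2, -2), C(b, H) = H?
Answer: 2502888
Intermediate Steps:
t = -2
S(I, Z) = -4 (S(I, Z) = -2 - 2 = -4)
J(G, n) = -4
f(c) = 20 (f(c) = 2*(-5*(-2)) = 2*10 = 20)
R(T) = T² - 3*T (R(T) = (T² - 4*T) + T = T² - 3*T)
R(196) - (-123253)*f(4) = 196*(-3 + 196) - (-123253)*20 = 196*193 - 1*(-2465060) = 37828 + 2465060 = 2502888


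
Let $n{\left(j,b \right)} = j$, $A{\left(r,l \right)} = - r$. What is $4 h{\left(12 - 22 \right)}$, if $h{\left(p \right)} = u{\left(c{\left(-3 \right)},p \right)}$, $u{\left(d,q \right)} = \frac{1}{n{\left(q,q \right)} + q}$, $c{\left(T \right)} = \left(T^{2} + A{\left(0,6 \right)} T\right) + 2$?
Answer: $- \frac{1}{5} \approx -0.2$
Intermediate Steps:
$c{\left(T \right)} = 2 + T^{2}$ ($c{\left(T \right)} = \left(T^{2} + \left(-1\right) 0 T\right) + 2 = \left(T^{2} + 0 T\right) + 2 = \left(T^{2} + 0\right) + 2 = T^{2} + 2 = 2 + T^{2}$)
$u{\left(d,q \right)} = \frac{1}{2 q}$ ($u{\left(d,q \right)} = \frac{1}{q + q} = \frac{1}{2 q}$)
$h{\left(p \right)} = \frac{1}{2 p}$
$4 h{\left(12 - 22 \right)} = 4 \frac{1}{2 \left(12 - 22\right)} = 4 \frac{1}{2 \left(-10\right)} = 4 \cdot \frac{1}{2} \left(- \frac{1}{10}\right) = 4 \left(- \frac{1}{20}\right) = - \frac{1}{5}$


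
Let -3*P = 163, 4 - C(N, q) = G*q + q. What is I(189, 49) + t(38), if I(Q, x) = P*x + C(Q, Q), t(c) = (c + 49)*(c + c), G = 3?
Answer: 9593/3 ≈ 3197.7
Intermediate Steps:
C(N, q) = 4 - 4*q (C(N, q) = 4 - (3*q + q) = 4 - 4*q)
P = -163/3 (P = -⅓*163 = -163/3 ≈ -54.333)
t(c) = 2*c*(49 + c) (t(c) = (49 + c)*(2*c) = 2*c*(49 + c))
I(Q, x) = 4 - 4*Q - 163*x/3 (I(Q, x) = -163*x/3 + (4 - 4*Q) = 4 - 4*Q - 163*x/3)
I(189, 49) + t(38) = (4 - 4*189 - 163/3*49) + 2*38*(49 + 38) = (4 - 756 - 7987/3) + 2*38*87 = -10243/3 + 6612 = 9593/3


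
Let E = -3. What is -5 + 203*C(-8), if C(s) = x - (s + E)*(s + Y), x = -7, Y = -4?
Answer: -28222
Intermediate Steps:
C(s) = -7 - (-4 + s)*(-3 + s) (C(s) = -7 - (s - 3)*(s - 4) = -7 - (-3 + s)*(-4 + s) = -7 - (-4 + s)*(-3 + s))
-5 + 203*C(-8) = -5 + 203*(-19 - 1*(-8)² + 7*(-8)) = -5 + 203*(-19 - 1*64 - 56) = -5 + 203*(-19 - 64 - 56) = -5 + 203*(-139) = -5 - 28217 = -28222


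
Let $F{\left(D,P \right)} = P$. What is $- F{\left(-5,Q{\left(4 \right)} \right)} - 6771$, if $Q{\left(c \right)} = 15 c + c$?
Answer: $-6835$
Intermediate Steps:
$Q{\left(c \right)} = 16 c$
$- F{\left(-5,Q{\left(4 \right)} \right)} - 6771 = - 16 \cdot 4 - 6771 = \left(-1\right) 64 - 6771 = -64 - 6771 = -6835$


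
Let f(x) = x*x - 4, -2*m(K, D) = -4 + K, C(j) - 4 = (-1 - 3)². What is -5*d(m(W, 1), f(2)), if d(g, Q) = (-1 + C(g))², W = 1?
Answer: -1805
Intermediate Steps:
C(j) = 20 (C(j) = 4 + (-1 - 3)² = 4 + (-4)² = 4 + 16 = 20)
m(K, D) = 2 - K/2 (m(K, D) = -(-4 + K)/2 = 2 - K/2)
f(x) = -4 + x² (f(x) = x² - 4 = -4 + x²)
d(g, Q) = 361 (d(g, Q) = (-1 + 20)² = 19² = 361)
-5*d(m(W, 1), f(2)) = -5*361 = -1805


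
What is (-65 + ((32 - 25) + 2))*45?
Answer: -2520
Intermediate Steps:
(-65 + ((32 - 25) + 2))*45 = (-65 + (7 + 2))*45 = (-65 + 9)*45 = -56*45 = -2520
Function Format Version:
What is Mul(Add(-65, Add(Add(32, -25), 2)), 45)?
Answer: -2520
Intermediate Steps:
Mul(Add(-65, Add(Add(32, -25), 2)), 45) = Mul(Add(-65, Add(7, 2)), 45) = Mul(Add(-65, 9), 45) = Mul(-56, 45) = -2520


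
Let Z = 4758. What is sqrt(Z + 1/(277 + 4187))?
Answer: sqrt(658431103)/372 ≈ 68.978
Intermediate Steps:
sqrt(Z + 1/(277 + 4187)) = sqrt(4758 + 1/(277 + 4187)) = sqrt(4758 + 1/4464) = sqrt(21239713/4464) = sqrt(658431103)/372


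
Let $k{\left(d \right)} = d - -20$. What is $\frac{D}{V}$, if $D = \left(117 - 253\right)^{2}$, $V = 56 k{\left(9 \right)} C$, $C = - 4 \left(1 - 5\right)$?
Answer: $\frac{289}{406} \approx 0.71182$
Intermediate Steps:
$k{\left(d \right)} = 20 + d$ ($k{\left(d \right)} = d + 20 = 20 + d$)
$C = 16$ ($C = \left(-4\right) \left(-4\right) = 16$)
$V = 25984$ ($V = 56 \left(20 + 9\right) 16 = 56 \cdot 29 \cdot 16 = 1624 \cdot 16 = 25984$)
$D = 18496$ ($D = \left(-136\right)^{2} = 18496$)
$\frac{D}{V} = \frac{18496}{25984} = 18496 \cdot \frac{1}{25984} = \frac{289}{406}$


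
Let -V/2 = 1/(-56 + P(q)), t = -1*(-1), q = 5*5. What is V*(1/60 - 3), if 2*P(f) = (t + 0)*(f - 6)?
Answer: -179/1395 ≈ -0.12832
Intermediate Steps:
q = 25
t = 1
P(f) = -3 + f/2 (P(f) = ((1 + 0)*(f - 6))/2 = (1*(-6 + f))/2 = (-6 + f)/2 = -3 + f/2)
V = 4/93 (V = -2/(-56 + (-3 + (½)*25)) = -2/(-56 + (-3 + 25/2)) = -2/(-56 + 19/2) = -2/(-93/2) = -2*(-2/93) = 4/93 ≈ 0.043011)
V*(1/60 - 3) = 4*(1/60 - 3)/93 = (4/93)*(-179/60) = -179/1395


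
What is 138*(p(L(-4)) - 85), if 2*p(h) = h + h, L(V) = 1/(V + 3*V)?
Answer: -93909/8 ≈ -11739.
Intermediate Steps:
L(V) = 1/(4*V)
p(h) = h (p(h) = (h + h)/2 = (2*h)/2 = h)
138*(p(L(-4)) - 85) = 138*((¼)/(-4) - 85) = 138*((¼)*(-¼) - 85) = 138*(-1/16 - 85) = 138*(-1361/16) = -93909/8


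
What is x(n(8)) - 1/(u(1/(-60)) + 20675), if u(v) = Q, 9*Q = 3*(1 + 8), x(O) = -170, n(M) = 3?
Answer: -3515261/20678 ≈ -170.00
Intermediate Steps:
Q = 3 (Q = (3*(1 + 8))/9 = (3*9)/9 = (⅑)*27 = 3)
u(v) = 3
x(n(8)) - 1/(u(1/(-60)) + 20675) = -170 - 1/(3 + 20675) = -170 - 1/20678 = -3515261/20678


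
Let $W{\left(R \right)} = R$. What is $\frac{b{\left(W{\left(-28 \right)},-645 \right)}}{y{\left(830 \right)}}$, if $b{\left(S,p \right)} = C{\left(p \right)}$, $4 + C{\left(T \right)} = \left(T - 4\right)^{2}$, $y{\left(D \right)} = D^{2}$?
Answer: $\frac{421197}{688900} \approx 0.61141$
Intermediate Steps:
$C{\left(T \right)} = -4 + \left(-4 + T\right)^{2}$ ($C{\left(T \right)} = -4 + \left(T - 4\right)^{2} = -4 + \left(-4 + T\right)^{2}$)
$b{\left(S,p \right)} = -4 + \left(-4 + p\right)^{2}$
$\frac{b{\left(W{\left(-28 \right)},-645 \right)}}{y{\left(830 \right)}} = \frac{-4 + \left(-4 - 645\right)^{2}}{830^{2}} = \frac{-4 + \left(-649\right)^{2}}{688900} = \left(-4 + 421201\right) \frac{1}{688900} = 421197 \cdot \frac{1}{688900} = \frac{421197}{688900}$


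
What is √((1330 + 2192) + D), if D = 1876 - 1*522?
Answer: 2*√1219 ≈ 69.828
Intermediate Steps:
D = 1354 (D = 1876 - 522 = 1354)
√((1330 + 2192) + D) = √((1330 + 2192) + 1354) = √(3522 + 1354) = √4876 = 2*√1219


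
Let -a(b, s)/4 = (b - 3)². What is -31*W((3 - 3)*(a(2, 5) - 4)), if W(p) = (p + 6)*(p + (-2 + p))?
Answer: 372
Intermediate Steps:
a(b, s) = -4*(-3 + b)² (a(b, s) = -4*(b - 3)² = -4*(-3 + b)²)
W(p) = (-2 + 2*p)*(6 + p) (W(p) = (6 + p)*(-2 + 2*p) = (-2 + 2*p)*(6 + p))
-31*W((3 - 3)*(a(2, 5) - 4)) = -31*(-12 + 2*((3 - 3)*(-4*(-3 + 2)² - 4))² + 10*((3 - 3)*(-4*(-3 + 2)² - 4))) = -31*(-12 + 2*(0*(-4*(-1)² - 4))² + 10*(0*(-4*(-1)² - 4))) = -31*(-12 + 2*(0*(-4*1 - 4))² + 10*(0*(-4*1 - 4))) = -31*(-12 + 2*(0*(-4 - 4))² + 10*(0*(-4 - 4))) = -31*(-12 + 2*(0*(-8))² + 10*(0*(-8))) = -31*(-12 + 2*0² + 10*0) = -31*(-12 + 2*0 + 0) = -31*(-12 + 0 + 0) = -31*(-12) = 372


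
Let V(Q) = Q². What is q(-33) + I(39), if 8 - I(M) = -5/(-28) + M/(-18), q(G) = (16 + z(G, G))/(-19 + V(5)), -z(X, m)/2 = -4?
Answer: 1175/84 ≈ 13.988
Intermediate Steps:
z(X, m) = 8 (z(X, m) = -2*(-4) = 8)
q(G) = 4 (q(G) = (16 + 8)/(-19 + 5²) = 24/(-19 + 25) = 24/6 = 24*(⅙) = 4)
I(M) = 219/28 + M/18 (I(M) = 8 - (-5/(-28) + M/(-18)) = 8 - (-5*(-1/28) + M*(-1/18)) = 8 - (5/28 - M/18) = 8 + (-5/28 + M/18) = 219/28 + M/18)
q(-33) + I(39) = 4 + (219/28 + (1/18)*39) = 4 + (219/28 + 13/6) = 4 + 839/84 = 1175/84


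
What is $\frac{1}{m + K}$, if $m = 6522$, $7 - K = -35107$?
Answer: $\frac{1}{41636} \approx 2.4018 \cdot 10^{-5}$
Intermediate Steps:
$K = 35114$ ($K = 7 - -35107 = 7 + 35107 = 35114$)
$\frac{1}{m + K} = \frac{1}{6522 + 35114} = \frac{1}{41636}$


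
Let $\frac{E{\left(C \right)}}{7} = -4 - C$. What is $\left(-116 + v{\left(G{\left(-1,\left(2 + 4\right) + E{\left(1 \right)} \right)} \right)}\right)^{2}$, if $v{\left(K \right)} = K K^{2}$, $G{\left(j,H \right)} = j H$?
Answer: $589178529$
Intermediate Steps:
$E{\left(C \right)} = -28 - 7 C$ ($E{\left(C \right)} = 7 \left(-4 - C\right) = -28 - 7 C$)
$G{\left(j,H \right)} = H j$
$v{\left(K \right)} = K^{3}$
$\left(-116 + v{\left(G{\left(-1,\left(2 + 4\right) + E{\left(1 \right)} \right)} \right)}\right)^{2} = \left(-116 + \left(\left(\left(2 + 4\right) - 35\right) \left(-1\right)\right)^{3}\right)^{2} = \left(-116 + \left(\left(6 - 35\right) \left(-1\right)\right)^{3}\right)^{2} = \left(-116 + \left(\left(-29\right) \left(-1\right)\right)^{3}\right)^{2} = \left(-116 + 29^{3}\right)^{2} = \left(-116 + 24389\right)^{2} = 24273^{2} = 589178529$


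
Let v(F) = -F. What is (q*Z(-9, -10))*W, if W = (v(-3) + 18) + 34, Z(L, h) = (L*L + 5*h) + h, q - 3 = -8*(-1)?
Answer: 12705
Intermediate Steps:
q = 11 (q = 3 - 8*(-1) = 3 + 8 = 11)
Z(L, h) = L² + 6*h (Z(L, h) = (L² + 5*h) + h = L² + 6*h)
W = 55 (W = (-1*(-3) + 18) + 34 = (3 + 18) + 34 = 21 + 34 = 55)
(q*Z(-9, -10))*W = (11*((-9)² + 6*(-10)))*55 = (11*(81 - 60))*55 = (11*21)*55 = 231*55 = 12705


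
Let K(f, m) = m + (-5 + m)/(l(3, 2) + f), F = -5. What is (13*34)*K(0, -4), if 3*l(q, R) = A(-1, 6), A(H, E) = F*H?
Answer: -20774/5 ≈ -4154.8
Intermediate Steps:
A(H, E) = -5*H
l(q, R) = 5/3 (l(q, R) = (-5*(-1))/3 = (⅓)*5 = 5/3)
K(f, m) = m + (-5 + m)/(5/3 + f)
(13*34)*K(0, -4) = (13*34)*((-15 + 8*(-4) + 3*0*(-4))/(5 + 3*0)) = 442*((-15 - 32 + 0)/(5 + 0)) = 442*(-47/5) = -20774/5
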